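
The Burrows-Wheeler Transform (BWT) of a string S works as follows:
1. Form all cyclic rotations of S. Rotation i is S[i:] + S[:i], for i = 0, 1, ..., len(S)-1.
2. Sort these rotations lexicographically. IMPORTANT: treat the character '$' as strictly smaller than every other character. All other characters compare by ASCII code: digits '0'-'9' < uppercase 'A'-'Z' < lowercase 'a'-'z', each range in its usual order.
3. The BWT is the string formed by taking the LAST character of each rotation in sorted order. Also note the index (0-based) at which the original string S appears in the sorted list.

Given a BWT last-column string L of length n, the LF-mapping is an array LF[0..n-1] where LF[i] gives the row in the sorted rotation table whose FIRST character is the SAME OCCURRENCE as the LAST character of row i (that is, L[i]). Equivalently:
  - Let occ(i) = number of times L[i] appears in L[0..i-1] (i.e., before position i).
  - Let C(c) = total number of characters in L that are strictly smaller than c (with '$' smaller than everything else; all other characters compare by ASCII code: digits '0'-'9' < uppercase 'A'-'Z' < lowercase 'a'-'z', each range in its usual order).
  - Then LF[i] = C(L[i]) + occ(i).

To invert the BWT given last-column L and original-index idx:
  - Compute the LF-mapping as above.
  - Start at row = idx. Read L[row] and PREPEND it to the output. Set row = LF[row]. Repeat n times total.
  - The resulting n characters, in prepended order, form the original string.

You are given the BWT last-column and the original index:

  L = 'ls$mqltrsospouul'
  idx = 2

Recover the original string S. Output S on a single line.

Answer: lorpsqmluutossl$

Derivation:
LF mapping: 1 10 0 4 8 2 13 9 11 5 12 7 6 14 15 3
Walk LF starting at row 2, prepending L[row]:
  step 1: row=2, L[2]='$', prepend. Next row=LF[2]=0
  step 2: row=0, L[0]='l', prepend. Next row=LF[0]=1
  step 3: row=1, L[1]='s', prepend. Next row=LF[1]=10
  step 4: row=10, L[10]='s', prepend. Next row=LF[10]=12
  step 5: row=12, L[12]='o', prepend. Next row=LF[12]=6
  step 6: row=6, L[6]='t', prepend. Next row=LF[6]=13
  step 7: row=13, L[13]='u', prepend. Next row=LF[13]=14
  step 8: row=14, L[14]='u', prepend. Next row=LF[14]=15
  step 9: row=15, L[15]='l', prepend. Next row=LF[15]=3
  step 10: row=3, L[3]='m', prepend. Next row=LF[3]=4
  step 11: row=4, L[4]='q', prepend. Next row=LF[4]=8
  step 12: row=8, L[8]='s', prepend. Next row=LF[8]=11
  step 13: row=11, L[11]='p', prepend. Next row=LF[11]=7
  step 14: row=7, L[7]='r', prepend. Next row=LF[7]=9
  step 15: row=9, L[9]='o', prepend. Next row=LF[9]=5
  step 16: row=5, L[5]='l', prepend. Next row=LF[5]=2
Reversed output: lorpsqmluutossl$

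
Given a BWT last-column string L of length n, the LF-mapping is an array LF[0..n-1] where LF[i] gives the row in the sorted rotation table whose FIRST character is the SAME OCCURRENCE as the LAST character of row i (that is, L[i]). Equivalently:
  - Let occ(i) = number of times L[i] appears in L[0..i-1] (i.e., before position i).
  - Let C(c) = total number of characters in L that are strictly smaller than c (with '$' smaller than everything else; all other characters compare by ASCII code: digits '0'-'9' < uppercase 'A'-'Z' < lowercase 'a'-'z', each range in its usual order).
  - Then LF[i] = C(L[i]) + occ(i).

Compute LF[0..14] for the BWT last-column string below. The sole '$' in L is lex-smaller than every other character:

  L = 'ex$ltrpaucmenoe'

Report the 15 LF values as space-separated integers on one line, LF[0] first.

Answer: 3 14 0 6 12 11 10 1 13 2 7 4 8 9 5

Derivation:
Char counts: '$':1, 'a':1, 'c':1, 'e':3, 'l':1, 'm':1, 'n':1, 'o':1, 'p':1, 'r':1, 't':1, 'u':1, 'x':1
C (first-col start): C('$')=0, C('a')=1, C('c')=2, C('e')=3, C('l')=6, C('m')=7, C('n')=8, C('o')=9, C('p')=10, C('r')=11, C('t')=12, C('u')=13, C('x')=14
L[0]='e': occ=0, LF[0]=C('e')+0=3+0=3
L[1]='x': occ=0, LF[1]=C('x')+0=14+0=14
L[2]='$': occ=0, LF[2]=C('$')+0=0+0=0
L[3]='l': occ=0, LF[3]=C('l')+0=6+0=6
L[4]='t': occ=0, LF[4]=C('t')+0=12+0=12
L[5]='r': occ=0, LF[5]=C('r')+0=11+0=11
L[6]='p': occ=0, LF[6]=C('p')+0=10+0=10
L[7]='a': occ=0, LF[7]=C('a')+0=1+0=1
L[8]='u': occ=0, LF[8]=C('u')+0=13+0=13
L[9]='c': occ=0, LF[9]=C('c')+0=2+0=2
L[10]='m': occ=0, LF[10]=C('m')+0=7+0=7
L[11]='e': occ=1, LF[11]=C('e')+1=3+1=4
L[12]='n': occ=0, LF[12]=C('n')+0=8+0=8
L[13]='o': occ=0, LF[13]=C('o')+0=9+0=9
L[14]='e': occ=2, LF[14]=C('e')+2=3+2=5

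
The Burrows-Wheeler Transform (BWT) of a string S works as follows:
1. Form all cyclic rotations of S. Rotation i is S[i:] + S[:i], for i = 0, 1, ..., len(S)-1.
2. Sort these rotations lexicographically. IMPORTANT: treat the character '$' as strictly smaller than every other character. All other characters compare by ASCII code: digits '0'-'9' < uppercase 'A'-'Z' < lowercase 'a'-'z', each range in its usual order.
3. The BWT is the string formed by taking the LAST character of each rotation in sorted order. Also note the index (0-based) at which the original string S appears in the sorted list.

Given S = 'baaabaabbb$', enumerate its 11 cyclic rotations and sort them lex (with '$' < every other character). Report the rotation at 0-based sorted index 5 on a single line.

All 11 rotations (rotation i = S[i:]+S[:i]):
  rot[0] = baaabaabbb$
  rot[1] = aaabaabbb$b
  rot[2] = aabaabbb$ba
  rot[3] = abaabbb$baa
  rot[4] = baabbb$baaa
  rot[5] = aabbb$baaab
  rot[6] = abbb$baaaba
  rot[7] = bbb$baaabaa
  rot[8] = bb$baaabaab
  rot[9] = b$baaabaabb
  rot[10] = $baaabaabbb
Sorted (with $ < everything):
  sorted[0] = $baaabaabbb
  sorted[1] = aaabaabbb$b
  sorted[2] = aabaabbb$ba
  sorted[3] = aabbb$baaab
  sorted[4] = abaabbb$baa
  sorted[5] = abbb$baaaba
  sorted[6] = b$baaabaabb
  sorted[7] = baaabaabbb$
  sorted[8] = baabbb$baaa
  sorted[9] = bb$baaabaab
  sorted[10] = bbb$baaabaa
sorted[5] = abbb$baaaba

Answer: abbb$baaaba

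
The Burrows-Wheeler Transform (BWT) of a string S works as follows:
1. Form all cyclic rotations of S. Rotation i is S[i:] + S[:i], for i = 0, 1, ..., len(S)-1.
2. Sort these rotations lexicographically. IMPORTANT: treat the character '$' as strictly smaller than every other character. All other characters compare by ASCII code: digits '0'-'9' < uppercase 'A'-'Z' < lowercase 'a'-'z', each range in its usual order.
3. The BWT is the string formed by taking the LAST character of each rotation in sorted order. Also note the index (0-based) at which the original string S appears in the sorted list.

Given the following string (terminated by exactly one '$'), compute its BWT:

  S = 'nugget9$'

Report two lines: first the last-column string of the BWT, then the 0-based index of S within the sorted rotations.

Answer: 9tggu$en
5

Derivation:
All 8 rotations (rotation i = S[i:]+S[:i]):
  rot[0] = nugget9$
  rot[1] = ugget9$n
  rot[2] = gget9$nu
  rot[3] = get9$nug
  rot[4] = et9$nugg
  rot[5] = t9$nugge
  rot[6] = 9$nugget
  rot[7] = $nugget9
Sorted (with $ < everything):
  sorted[0] = $nugget9  (last char: '9')
  sorted[1] = 9$nugget  (last char: 't')
  sorted[2] = et9$nugg  (last char: 'g')
  sorted[3] = get9$nug  (last char: 'g')
  sorted[4] = gget9$nu  (last char: 'u')
  sorted[5] = nugget9$  (last char: '$')
  sorted[6] = t9$nugge  (last char: 'e')
  sorted[7] = ugget9$n  (last char: 'n')
Last column: 9tggu$en
Original string S is at sorted index 5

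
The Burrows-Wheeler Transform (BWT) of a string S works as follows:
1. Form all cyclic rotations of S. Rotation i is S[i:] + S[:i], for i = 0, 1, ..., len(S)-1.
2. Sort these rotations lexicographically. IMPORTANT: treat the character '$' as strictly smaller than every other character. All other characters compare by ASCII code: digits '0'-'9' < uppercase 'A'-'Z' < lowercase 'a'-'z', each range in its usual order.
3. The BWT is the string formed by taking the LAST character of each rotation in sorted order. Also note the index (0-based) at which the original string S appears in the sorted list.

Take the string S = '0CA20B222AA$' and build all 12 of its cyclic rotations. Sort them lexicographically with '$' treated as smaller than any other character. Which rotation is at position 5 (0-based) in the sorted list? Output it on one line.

Answer: 22AA$0CA20B2

Derivation:
All 12 rotations (rotation i = S[i:]+S[:i]):
  rot[0] = 0CA20B222AA$
  rot[1] = CA20B222AA$0
  rot[2] = A20B222AA$0C
  rot[3] = 20B222AA$0CA
  rot[4] = 0B222AA$0CA2
  rot[5] = B222AA$0CA20
  rot[6] = 222AA$0CA20B
  rot[7] = 22AA$0CA20B2
  rot[8] = 2AA$0CA20B22
  rot[9] = AA$0CA20B222
  rot[10] = A$0CA20B222A
  rot[11] = $0CA20B222AA
Sorted (with $ < everything):
  sorted[0] = $0CA20B222AA
  sorted[1] = 0B222AA$0CA2
  sorted[2] = 0CA20B222AA$
  sorted[3] = 20B222AA$0CA
  sorted[4] = 222AA$0CA20B
  sorted[5] = 22AA$0CA20B2
  sorted[6] = 2AA$0CA20B22
  sorted[7] = A$0CA20B222A
  sorted[8] = A20B222AA$0C
  sorted[9] = AA$0CA20B222
  sorted[10] = B222AA$0CA20
  sorted[11] = CA20B222AA$0
sorted[5] = 22AA$0CA20B2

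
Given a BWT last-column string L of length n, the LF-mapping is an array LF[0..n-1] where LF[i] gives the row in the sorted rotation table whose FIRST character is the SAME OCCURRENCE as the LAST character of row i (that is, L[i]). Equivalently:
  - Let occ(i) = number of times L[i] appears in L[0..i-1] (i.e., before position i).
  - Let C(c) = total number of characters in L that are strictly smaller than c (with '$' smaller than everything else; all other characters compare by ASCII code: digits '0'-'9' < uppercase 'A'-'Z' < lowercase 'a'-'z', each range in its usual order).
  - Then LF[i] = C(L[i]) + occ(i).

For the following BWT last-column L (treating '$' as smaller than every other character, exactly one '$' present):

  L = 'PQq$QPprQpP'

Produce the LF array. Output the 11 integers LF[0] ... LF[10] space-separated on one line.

Char counts: '$':1, 'P':3, 'Q':3, 'p':2, 'q':1, 'r':1
C (first-col start): C('$')=0, C('P')=1, C('Q')=4, C('p')=7, C('q')=9, C('r')=10
L[0]='P': occ=0, LF[0]=C('P')+0=1+0=1
L[1]='Q': occ=0, LF[1]=C('Q')+0=4+0=4
L[2]='q': occ=0, LF[2]=C('q')+0=9+0=9
L[3]='$': occ=0, LF[3]=C('$')+0=0+0=0
L[4]='Q': occ=1, LF[4]=C('Q')+1=4+1=5
L[5]='P': occ=1, LF[5]=C('P')+1=1+1=2
L[6]='p': occ=0, LF[6]=C('p')+0=7+0=7
L[7]='r': occ=0, LF[7]=C('r')+0=10+0=10
L[8]='Q': occ=2, LF[8]=C('Q')+2=4+2=6
L[9]='p': occ=1, LF[9]=C('p')+1=7+1=8
L[10]='P': occ=2, LF[10]=C('P')+2=1+2=3

Answer: 1 4 9 0 5 2 7 10 6 8 3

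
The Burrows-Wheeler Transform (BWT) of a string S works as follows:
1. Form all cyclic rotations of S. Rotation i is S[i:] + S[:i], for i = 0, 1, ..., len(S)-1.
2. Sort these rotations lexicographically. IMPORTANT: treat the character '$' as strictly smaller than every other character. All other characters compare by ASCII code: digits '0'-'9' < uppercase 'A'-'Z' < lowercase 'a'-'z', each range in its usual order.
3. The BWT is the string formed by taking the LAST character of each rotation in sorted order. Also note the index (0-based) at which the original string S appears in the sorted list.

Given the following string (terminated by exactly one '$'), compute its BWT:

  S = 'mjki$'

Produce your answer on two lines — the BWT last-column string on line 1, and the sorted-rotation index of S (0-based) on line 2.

Answer: ikmj$
4

Derivation:
All 5 rotations (rotation i = S[i:]+S[:i]):
  rot[0] = mjki$
  rot[1] = jki$m
  rot[2] = ki$mj
  rot[3] = i$mjk
  rot[4] = $mjki
Sorted (with $ < everything):
  sorted[0] = $mjki  (last char: 'i')
  sorted[1] = i$mjk  (last char: 'k')
  sorted[2] = jki$m  (last char: 'm')
  sorted[3] = ki$mj  (last char: 'j')
  sorted[4] = mjki$  (last char: '$')
Last column: ikmj$
Original string S is at sorted index 4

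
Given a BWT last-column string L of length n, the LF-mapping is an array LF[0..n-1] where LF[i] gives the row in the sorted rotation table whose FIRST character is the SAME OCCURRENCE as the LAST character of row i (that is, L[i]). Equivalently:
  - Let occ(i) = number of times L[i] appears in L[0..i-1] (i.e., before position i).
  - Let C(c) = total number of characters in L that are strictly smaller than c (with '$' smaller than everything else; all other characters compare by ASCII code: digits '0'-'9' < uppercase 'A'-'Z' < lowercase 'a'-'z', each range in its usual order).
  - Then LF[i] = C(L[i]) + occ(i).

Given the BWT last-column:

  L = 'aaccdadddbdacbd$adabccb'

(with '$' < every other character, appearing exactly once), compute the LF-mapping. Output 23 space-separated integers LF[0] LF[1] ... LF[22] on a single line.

Char counts: '$':1, 'a':6, 'b':4, 'c':5, 'd':7
C (first-col start): C('$')=0, C('a')=1, C('b')=7, C('c')=11, C('d')=16
L[0]='a': occ=0, LF[0]=C('a')+0=1+0=1
L[1]='a': occ=1, LF[1]=C('a')+1=1+1=2
L[2]='c': occ=0, LF[2]=C('c')+0=11+0=11
L[3]='c': occ=1, LF[3]=C('c')+1=11+1=12
L[4]='d': occ=0, LF[4]=C('d')+0=16+0=16
L[5]='a': occ=2, LF[5]=C('a')+2=1+2=3
L[6]='d': occ=1, LF[6]=C('d')+1=16+1=17
L[7]='d': occ=2, LF[7]=C('d')+2=16+2=18
L[8]='d': occ=3, LF[8]=C('d')+3=16+3=19
L[9]='b': occ=0, LF[9]=C('b')+0=7+0=7
L[10]='d': occ=4, LF[10]=C('d')+4=16+4=20
L[11]='a': occ=3, LF[11]=C('a')+3=1+3=4
L[12]='c': occ=2, LF[12]=C('c')+2=11+2=13
L[13]='b': occ=1, LF[13]=C('b')+1=7+1=8
L[14]='d': occ=5, LF[14]=C('d')+5=16+5=21
L[15]='$': occ=0, LF[15]=C('$')+0=0+0=0
L[16]='a': occ=4, LF[16]=C('a')+4=1+4=5
L[17]='d': occ=6, LF[17]=C('d')+6=16+6=22
L[18]='a': occ=5, LF[18]=C('a')+5=1+5=6
L[19]='b': occ=2, LF[19]=C('b')+2=7+2=9
L[20]='c': occ=3, LF[20]=C('c')+3=11+3=14
L[21]='c': occ=4, LF[21]=C('c')+4=11+4=15
L[22]='b': occ=3, LF[22]=C('b')+3=7+3=10

Answer: 1 2 11 12 16 3 17 18 19 7 20 4 13 8 21 0 5 22 6 9 14 15 10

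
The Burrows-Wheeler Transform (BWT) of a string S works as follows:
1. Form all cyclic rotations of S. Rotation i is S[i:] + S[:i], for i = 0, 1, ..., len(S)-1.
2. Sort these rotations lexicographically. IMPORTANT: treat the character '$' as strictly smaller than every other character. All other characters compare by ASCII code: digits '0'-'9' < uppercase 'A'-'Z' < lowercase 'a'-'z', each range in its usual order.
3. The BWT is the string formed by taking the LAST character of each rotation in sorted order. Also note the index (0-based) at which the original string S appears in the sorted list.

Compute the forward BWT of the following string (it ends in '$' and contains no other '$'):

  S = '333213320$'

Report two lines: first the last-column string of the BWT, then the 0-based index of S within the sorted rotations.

All 10 rotations (rotation i = S[i:]+S[:i]):
  rot[0] = 333213320$
  rot[1] = 33213320$3
  rot[2] = 3213320$33
  rot[3] = 213320$333
  rot[4] = 13320$3332
  rot[5] = 3320$33321
  rot[6] = 320$333213
  rot[7] = 20$3332133
  rot[8] = 0$33321332
  rot[9] = $333213320
Sorted (with $ < everything):
  sorted[0] = $333213320  (last char: '0')
  sorted[1] = 0$33321332  (last char: '2')
  sorted[2] = 13320$3332  (last char: '2')
  sorted[3] = 20$3332133  (last char: '3')
  sorted[4] = 213320$333  (last char: '3')
  sorted[5] = 320$333213  (last char: '3')
  sorted[6] = 3213320$33  (last char: '3')
  sorted[7] = 3320$33321  (last char: '1')
  sorted[8] = 33213320$3  (last char: '3')
  sorted[9] = 333213320$  (last char: '$')
Last column: 022333313$
Original string S is at sorted index 9

Answer: 022333313$
9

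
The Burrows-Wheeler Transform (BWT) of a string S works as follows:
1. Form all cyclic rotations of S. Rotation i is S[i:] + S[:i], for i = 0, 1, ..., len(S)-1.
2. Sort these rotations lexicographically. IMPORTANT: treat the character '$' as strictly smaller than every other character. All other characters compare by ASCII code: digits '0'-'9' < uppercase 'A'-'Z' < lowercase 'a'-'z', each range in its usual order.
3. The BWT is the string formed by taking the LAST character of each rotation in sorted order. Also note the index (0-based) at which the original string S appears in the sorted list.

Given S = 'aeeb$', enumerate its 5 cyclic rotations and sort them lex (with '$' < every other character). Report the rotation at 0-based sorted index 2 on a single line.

All 5 rotations (rotation i = S[i:]+S[:i]):
  rot[0] = aeeb$
  rot[1] = eeb$a
  rot[2] = eb$ae
  rot[3] = b$aee
  rot[4] = $aeeb
Sorted (with $ < everything):
  sorted[0] = $aeeb
  sorted[1] = aeeb$
  sorted[2] = b$aee
  sorted[3] = eb$ae
  sorted[4] = eeb$a
sorted[2] = b$aee

Answer: b$aee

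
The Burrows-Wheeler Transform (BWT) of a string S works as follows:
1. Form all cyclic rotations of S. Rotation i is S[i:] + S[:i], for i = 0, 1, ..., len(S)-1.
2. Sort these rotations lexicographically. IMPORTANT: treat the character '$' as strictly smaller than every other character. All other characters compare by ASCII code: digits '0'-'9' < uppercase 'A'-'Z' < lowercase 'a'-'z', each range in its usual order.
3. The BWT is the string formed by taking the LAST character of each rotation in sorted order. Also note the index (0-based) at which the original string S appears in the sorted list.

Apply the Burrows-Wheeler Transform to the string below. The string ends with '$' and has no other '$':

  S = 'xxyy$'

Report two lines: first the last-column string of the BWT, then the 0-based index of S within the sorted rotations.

All 5 rotations (rotation i = S[i:]+S[:i]):
  rot[0] = xxyy$
  rot[1] = xyy$x
  rot[2] = yy$xx
  rot[3] = y$xxy
  rot[4] = $xxyy
Sorted (with $ < everything):
  sorted[0] = $xxyy  (last char: 'y')
  sorted[1] = xxyy$  (last char: '$')
  sorted[2] = xyy$x  (last char: 'x')
  sorted[3] = y$xxy  (last char: 'y')
  sorted[4] = yy$xx  (last char: 'x')
Last column: y$xyx
Original string S is at sorted index 1

Answer: y$xyx
1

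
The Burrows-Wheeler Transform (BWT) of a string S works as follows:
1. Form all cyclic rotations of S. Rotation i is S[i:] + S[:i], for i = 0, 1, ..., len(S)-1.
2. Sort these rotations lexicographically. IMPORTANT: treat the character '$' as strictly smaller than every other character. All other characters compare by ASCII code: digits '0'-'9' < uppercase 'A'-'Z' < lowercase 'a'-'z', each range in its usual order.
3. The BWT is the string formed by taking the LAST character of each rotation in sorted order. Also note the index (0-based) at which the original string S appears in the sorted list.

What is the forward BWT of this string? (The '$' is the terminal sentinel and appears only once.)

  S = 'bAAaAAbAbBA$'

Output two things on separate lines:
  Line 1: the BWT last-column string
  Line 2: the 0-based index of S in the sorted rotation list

All 12 rotations (rotation i = S[i:]+S[:i]):
  rot[0] = bAAaAAbAbBA$
  rot[1] = AAaAAbAbBA$b
  rot[2] = AaAAbAbBA$bA
  rot[3] = aAAbAbBA$bAA
  rot[4] = AAbAbBA$bAAa
  rot[5] = AbAbBA$bAAaA
  rot[6] = bAbBA$bAAaAA
  rot[7] = AbBA$bAAaAAb
  rot[8] = bBA$bAAaAAbA
  rot[9] = BA$bAAaAAbAb
  rot[10] = A$bAAaAAbAbB
  rot[11] = $bAAaAAbAbBA
Sorted (with $ < everything):
  sorted[0] = $bAAaAAbAbBA  (last char: 'A')
  sorted[1] = A$bAAaAAbAbB  (last char: 'B')
  sorted[2] = AAaAAbAbBA$b  (last char: 'b')
  sorted[3] = AAbAbBA$bAAa  (last char: 'a')
  sorted[4] = AaAAbAbBA$bA  (last char: 'A')
  sorted[5] = AbAbBA$bAAaA  (last char: 'A')
  sorted[6] = AbBA$bAAaAAb  (last char: 'b')
  sorted[7] = BA$bAAaAAbAb  (last char: 'b')
  sorted[8] = aAAbAbBA$bAA  (last char: 'A')
  sorted[9] = bAAaAAbAbBA$  (last char: '$')
  sorted[10] = bAbBA$bAAaAA  (last char: 'A')
  sorted[11] = bBA$bAAaAAbA  (last char: 'A')
Last column: ABbaAAbbA$AA
Original string S is at sorted index 9

Answer: ABbaAAbbA$AA
9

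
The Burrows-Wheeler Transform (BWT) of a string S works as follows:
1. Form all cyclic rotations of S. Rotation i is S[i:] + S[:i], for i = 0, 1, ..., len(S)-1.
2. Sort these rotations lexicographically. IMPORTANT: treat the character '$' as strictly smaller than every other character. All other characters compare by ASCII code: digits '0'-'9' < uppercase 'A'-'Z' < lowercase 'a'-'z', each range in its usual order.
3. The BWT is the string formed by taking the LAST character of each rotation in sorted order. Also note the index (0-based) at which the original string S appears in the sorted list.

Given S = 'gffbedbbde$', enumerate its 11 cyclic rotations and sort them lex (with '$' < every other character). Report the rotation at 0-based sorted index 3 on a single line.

All 11 rotations (rotation i = S[i:]+S[:i]):
  rot[0] = gffbedbbde$
  rot[1] = ffbedbbde$g
  rot[2] = fbedbbde$gf
  rot[3] = bedbbde$gff
  rot[4] = edbbde$gffb
  rot[5] = dbbde$gffbe
  rot[6] = bbde$gffbed
  rot[7] = bde$gffbedb
  rot[8] = de$gffbedbb
  rot[9] = e$gffbedbbd
  rot[10] = $gffbedbbde
Sorted (with $ < everything):
  sorted[0] = $gffbedbbde
  sorted[1] = bbde$gffbed
  sorted[2] = bde$gffbedb
  sorted[3] = bedbbde$gff
  sorted[4] = dbbde$gffbe
  sorted[5] = de$gffbedbb
  sorted[6] = e$gffbedbbd
  sorted[7] = edbbde$gffb
  sorted[8] = fbedbbde$gf
  sorted[9] = ffbedbbde$g
  sorted[10] = gffbedbbde$
sorted[3] = bedbbde$gff

Answer: bedbbde$gff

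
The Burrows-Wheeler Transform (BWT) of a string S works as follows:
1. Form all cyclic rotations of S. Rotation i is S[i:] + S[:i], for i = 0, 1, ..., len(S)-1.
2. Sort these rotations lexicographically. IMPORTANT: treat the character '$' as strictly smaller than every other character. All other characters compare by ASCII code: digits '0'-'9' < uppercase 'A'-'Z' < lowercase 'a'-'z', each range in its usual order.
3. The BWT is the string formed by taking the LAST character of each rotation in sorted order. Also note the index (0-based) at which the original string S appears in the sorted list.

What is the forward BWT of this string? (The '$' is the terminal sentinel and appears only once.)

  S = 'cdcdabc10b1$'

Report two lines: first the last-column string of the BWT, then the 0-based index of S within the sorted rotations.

All 12 rotations (rotation i = S[i:]+S[:i]):
  rot[0] = cdcdabc10b1$
  rot[1] = dcdabc10b1$c
  rot[2] = cdabc10b1$cd
  rot[3] = dabc10b1$cdc
  rot[4] = abc10b1$cdcd
  rot[5] = bc10b1$cdcda
  rot[6] = c10b1$cdcdab
  rot[7] = 10b1$cdcdabc
  rot[8] = 0b1$cdcdabc1
  rot[9] = b1$cdcdabc10
  rot[10] = 1$cdcdabc10b
  rot[11] = $cdcdabc10b1
Sorted (with $ < everything):
  sorted[0] = $cdcdabc10b1  (last char: '1')
  sorted[1] = 0b1$cdcdabc1  (last char: '1')
  sorted[2] = 1$cdcdabc10b  (last char: 'b')
  sorted[3] = 10b1$cdcdabc  (last char: 'c')
  sorted[4] = abc10b1$cdcd  (last char: 'd')
  sorted[5] = b1$cdcdabc10  (last char: '0')
  sorted[6] = bc10b1$cdcda  (last char: 'a')
  sorted[7] = c10b1$cdcdab  (last char: 'b')
  sorted[8] = cdabc10b1$cd  (last char: 'd')
  sorted[9] = cdcdabc10b1$  (last char: '$')
  sorted[10] = dabc10b1$cdc  (last char: 'c')
  sorted[11] = dcdabc10b1$c  (last char: 'c')
Last column: 11bcd0abd$cc
Original string S is at sorted index 9

Answer: 11bcd0abd$cc
9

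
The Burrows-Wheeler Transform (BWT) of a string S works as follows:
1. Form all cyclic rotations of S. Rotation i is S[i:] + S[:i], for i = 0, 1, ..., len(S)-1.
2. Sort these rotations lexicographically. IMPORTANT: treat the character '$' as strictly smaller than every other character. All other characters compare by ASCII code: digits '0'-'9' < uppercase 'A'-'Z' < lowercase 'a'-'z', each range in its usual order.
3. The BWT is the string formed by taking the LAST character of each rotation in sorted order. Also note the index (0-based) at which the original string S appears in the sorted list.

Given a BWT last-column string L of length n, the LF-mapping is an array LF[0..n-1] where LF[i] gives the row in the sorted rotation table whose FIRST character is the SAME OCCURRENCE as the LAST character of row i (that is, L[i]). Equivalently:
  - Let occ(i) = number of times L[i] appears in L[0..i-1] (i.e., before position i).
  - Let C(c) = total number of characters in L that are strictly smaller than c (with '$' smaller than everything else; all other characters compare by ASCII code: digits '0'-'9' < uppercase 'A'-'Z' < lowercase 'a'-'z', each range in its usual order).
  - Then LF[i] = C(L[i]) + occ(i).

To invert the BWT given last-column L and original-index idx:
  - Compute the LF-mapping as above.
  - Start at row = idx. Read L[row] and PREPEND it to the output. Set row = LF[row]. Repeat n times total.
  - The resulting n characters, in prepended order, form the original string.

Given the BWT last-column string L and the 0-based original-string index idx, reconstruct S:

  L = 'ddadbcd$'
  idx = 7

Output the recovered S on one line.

Answer: ddcdabd$

Derivation:
LF mapping: 4 5 1 6 2 3 7 0
Walk LF starting at row 7, prepending L[row]:
  step 1: row=7, L[7]='$', prepend. Next row=LF[7]=0
  step 2: row=0, L[0]='d', prepend. Next row=LF[0]=4
  step 3: row=4, L[4]='b', prepend. Next row=LF[4]=2
  step 4: row=2, L[2]='a', prepend. Next row=LF[2]=1
  step 5: row=1, L[1]='d', prepend. Next row=LF[1]=5
  step 6: row=5, L[5]='c', prepend. Next row=LF[5]=3
  step 7: row=3, L[3]='d', prepend. Next row=LF[3]=6
  step 8: row=6, L[6]='d', prepend. Next row=LF[6]=7
Reversed output: ddcdabd$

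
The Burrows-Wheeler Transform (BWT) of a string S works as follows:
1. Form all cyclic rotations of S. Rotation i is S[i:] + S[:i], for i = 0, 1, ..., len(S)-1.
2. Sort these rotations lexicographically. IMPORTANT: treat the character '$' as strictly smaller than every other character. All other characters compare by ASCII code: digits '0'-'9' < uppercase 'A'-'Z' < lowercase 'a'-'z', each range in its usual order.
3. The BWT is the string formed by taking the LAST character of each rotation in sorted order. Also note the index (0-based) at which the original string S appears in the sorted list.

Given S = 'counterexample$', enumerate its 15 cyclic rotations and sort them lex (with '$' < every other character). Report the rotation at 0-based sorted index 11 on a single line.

All 15 rotations (rotation i = S[i:]+S[:i]):
  rot[0] = counterexample$
  rot[1] = ounterexample$c
  rot[2] = unterexample$co
  rot[3] = nterexample$cou
  rot[4] = terexample$coun
  rot[5] = erexample$count
  rot[6] = rexample$counte
  rot[7] = example$counter
  rot[8] = xample$countere
  rot[9] = ample$counterex
  rot[10] = mple$counterexa
  rot[11] = ple$counterexam
  rot[12] = le$counterexamp
  rot[13] = e$counterexampl
  rot[14] = $counterexample
Sorted (with $ < everything):
  sorted[0] = $counterexample
  sorted[1] = ample$counterex
  sorted[2] = counterexample$
  sorted[3] = e$counterexampl
  sorted[4] = erexample$count
  sorted[5] = example$counter
  sorted[6] = le$counterexamp
  sorted[7] = mple$counterexa
  sorted[8] = nterexample$cou
  sorted[9] = ounterexample$c
  sorted[10] = ple$counterexam
  sorted[11] = rexample$counte
  sorted[12] = terexample$coun
  sorted[13] = unterexample$co
  sorted[14] = xample$countere
sorted[11] = rexample$counte

Answer: rexample$counte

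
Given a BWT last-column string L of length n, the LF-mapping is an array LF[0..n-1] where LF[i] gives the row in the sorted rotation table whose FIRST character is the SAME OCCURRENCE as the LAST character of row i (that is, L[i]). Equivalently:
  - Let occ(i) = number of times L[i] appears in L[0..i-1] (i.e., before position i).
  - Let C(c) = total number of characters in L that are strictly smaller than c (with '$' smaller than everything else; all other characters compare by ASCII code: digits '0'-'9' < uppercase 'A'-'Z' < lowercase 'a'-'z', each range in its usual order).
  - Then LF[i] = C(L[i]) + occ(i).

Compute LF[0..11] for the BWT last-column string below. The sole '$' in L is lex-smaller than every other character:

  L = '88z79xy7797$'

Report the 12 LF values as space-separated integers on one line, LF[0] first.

Char counts: '$':1, '7':4, '8':2, '9':2, 'x':1, 'y':1, 'z':1
C (first-col start): C('$')=0, C('7')=1, C('8')=5, C('9')=7, C('x')=9, C('y')=10, C('z')=11
L[0]='8': occ=0, LF[0]=C('8')+0=5+0=5
L[1]='8': occ=1, LF[1]=C('8')+1=5+1=6
L[2]='z': occ=0, LF[2]=C('z')+0=11+0=11
L[3]='7': occ=0, LF[3]=C('7')+0=1+0=1
L[4]='9': occ=0, LF[4]=C('9')+0=7+0=7
L[5]='x': occ=0, LF[5]=C('x')+0=9+0=9
L[6]='y': occ=0, LF[6]=C('y')+0=10+0=10
L[7]='7': occ=1, LF[7]=C('7')+1=1+1=2
L[8]='7': occ=2, LF[8]=C('7')+2=1+2=3
L[9]='9': occ=1, LF[9]=C('9')+1=7+1=8
L[10]='7': occ=3, LF[10]=C('7')+3=1+3=4
L[11]='$': occ=0, LF[11]=C('$')+0=0+0=0

Answer: 5 6 11 1 7 9 10 2 3 8 4 0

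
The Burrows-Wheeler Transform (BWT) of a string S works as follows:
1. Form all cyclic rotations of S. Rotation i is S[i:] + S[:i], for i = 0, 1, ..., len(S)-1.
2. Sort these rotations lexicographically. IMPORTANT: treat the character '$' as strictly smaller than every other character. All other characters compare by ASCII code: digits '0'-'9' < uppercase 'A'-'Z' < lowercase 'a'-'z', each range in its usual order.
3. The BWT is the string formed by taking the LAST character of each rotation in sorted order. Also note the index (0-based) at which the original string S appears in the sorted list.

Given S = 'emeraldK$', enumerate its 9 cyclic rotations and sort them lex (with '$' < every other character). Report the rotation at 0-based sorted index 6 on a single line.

Answer: ldK$emera

Derivation:
All 9 rotations (rotation i = S[i:]+S[:i]):
  rot[0] = emeraldK$
  rot[1] = meraldK$e
  rot[2] = eraldK$em
  rot[3] = raldK$eme
  rot[4] = aldK$emer
  rot[5] = ldK$emera
  rot[6] = dK$emeral
  rot[7] = K$emerald
  rot[8] = $emeraldK
Sorted (with $ < everything):
  sorted[0] = $emeraldK
  sorted[1] = K$emerald
  sorted[2] = aldK$emer
  sorted[3] = dK$emeral
  sorted[4] = emeraldK$
  sorted[5] = eraldK$em
  sorted[6] = ldK$emera
  sorted[7] = meraldK$e
  sorted[8] = raldK$eme
sorted[6] = ldK$emera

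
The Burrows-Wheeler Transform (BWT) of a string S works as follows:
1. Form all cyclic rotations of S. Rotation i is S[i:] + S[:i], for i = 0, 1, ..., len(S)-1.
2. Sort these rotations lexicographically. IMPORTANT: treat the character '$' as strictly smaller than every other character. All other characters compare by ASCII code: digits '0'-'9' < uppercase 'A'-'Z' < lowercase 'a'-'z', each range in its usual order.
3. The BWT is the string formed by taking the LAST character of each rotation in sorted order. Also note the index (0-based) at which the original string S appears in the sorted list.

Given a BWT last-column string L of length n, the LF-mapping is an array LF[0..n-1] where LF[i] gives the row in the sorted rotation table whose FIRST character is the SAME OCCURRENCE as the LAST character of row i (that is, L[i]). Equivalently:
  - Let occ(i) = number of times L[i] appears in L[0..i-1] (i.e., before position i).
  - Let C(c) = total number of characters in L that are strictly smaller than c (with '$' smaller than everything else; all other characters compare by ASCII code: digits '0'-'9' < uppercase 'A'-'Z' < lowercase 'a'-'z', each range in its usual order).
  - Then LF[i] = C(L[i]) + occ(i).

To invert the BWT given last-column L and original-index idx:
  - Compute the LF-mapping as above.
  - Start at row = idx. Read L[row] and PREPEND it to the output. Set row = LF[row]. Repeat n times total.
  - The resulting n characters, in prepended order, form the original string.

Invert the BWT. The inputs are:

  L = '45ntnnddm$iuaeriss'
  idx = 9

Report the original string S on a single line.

Answer: misunderstandin54$

Derivation:
LF mapping: 1 2 10 16 11 12 4 5 9 0 7 17 3 6 13 8 14 15
Walk LF starting at row 9, prepending L[row]:
  step 1: row=9, L[9]='$', prepend. Next row=LF[9]=0
  step 2: row=0, L[0]='4', prepend. Next row=LF[0]=1
  step 3: row=1, L[1]='5', prepend. Next row=LF[1]=2
  step 4: row=2, L[2]='n', prepend. Next row=LF[2]=10
  step 5: row=10, L[10]='i', prepend. Next row=LF[10]=7
  step 6: row=7, L[7]='d', prepend. Next row=LF[7]=5
  step 7: row=5, L[5]='n', prepend. Next row=LF[5]=12
  step 8: row=12, L[12]='a', prepend. Next row=LF[12]=3
  step 9: row=3, L[3]='t', prepend. Next row=LF[3]=16
  step 10: row=16, L[16]='s', prepend. Next row=LF[16]=14
  step 11: row=14, L[14]='r', prepend. Next row=LF[14]=13
  step 12: row=13, L[13]='e', prepend. Next row=LF[13]=6
  step 13: row=6, L[6]='d', prepend. Next row=LF[6]=4
  step 14: row=4, L[4]='n', prepend. Next row=LF[4]=11
  step 15: row=11, L[11]='u', prepend. Next row=LF[11]=17
  step 16: row=17, L[17]='s', prepend. Next row=LF[17]=15
  step 17: row=15, L[15]='i', prepend. Next row=LF[15]=8
  step 18: row=8, L[8]='m', prepend. Next row=LF[8]=9
Reversed output: misunderstandin54$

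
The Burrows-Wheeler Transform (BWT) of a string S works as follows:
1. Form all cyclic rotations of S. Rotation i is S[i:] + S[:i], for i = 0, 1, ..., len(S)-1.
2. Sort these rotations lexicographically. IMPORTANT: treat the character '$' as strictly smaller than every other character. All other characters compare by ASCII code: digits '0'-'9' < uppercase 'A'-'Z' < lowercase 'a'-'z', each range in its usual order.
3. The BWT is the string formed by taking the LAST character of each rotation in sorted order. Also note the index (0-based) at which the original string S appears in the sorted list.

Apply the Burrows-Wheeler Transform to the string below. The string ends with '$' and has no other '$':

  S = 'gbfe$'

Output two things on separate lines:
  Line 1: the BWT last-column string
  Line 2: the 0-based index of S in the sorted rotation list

All 5 rotations (rotation i = S[i:]+S[:i]):
  rot[0] = gbfe$
  rot[1] = bfe$g
  rot[2] = fe$gb
  rot[3] = e$gbf
  rot[4] = $gbfe
Sorted (with $ < everything):
  sorted[0] = $gbfe  (last char: 'e')
  sorted[1] = bfe$g  (last char: 'g')
  sorted[2] = e$gbf  (last char: 'f')
  sorted[3] = fe$gb  (last char: 'b')
  sorted[4] = gbfe$  (last char: '$')
Last column: egfb$
Original string S is at sorted index 4

Answer: egfb$
4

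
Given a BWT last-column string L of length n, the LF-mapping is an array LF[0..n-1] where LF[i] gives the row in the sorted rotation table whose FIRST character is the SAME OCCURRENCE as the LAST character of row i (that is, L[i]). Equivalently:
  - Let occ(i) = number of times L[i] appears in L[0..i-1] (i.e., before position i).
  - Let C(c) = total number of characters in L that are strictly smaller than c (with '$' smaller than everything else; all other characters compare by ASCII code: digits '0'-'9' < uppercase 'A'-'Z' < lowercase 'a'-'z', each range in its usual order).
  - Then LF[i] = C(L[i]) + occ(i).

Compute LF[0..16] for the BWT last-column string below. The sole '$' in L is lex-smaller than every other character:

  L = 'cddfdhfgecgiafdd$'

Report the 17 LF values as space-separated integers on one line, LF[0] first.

Answer: 2 4 5 10 6 15 11 13 9 3 14 16 1 12 7 8 0

Derivation:
Char counts: '$':1, 'a':1, 'c':2, 'd':5, 'e':1, 'f':3, 'g':2, 'h':1, 'i':1
C (first-col start): C('$')=0, C('a')=1, C('c')=2, C('d')=4, C('e')=9, C('f')=10, C('g')=13, C('h')=15, C('i')=16
L[0]='c': occ=0, LF[0]=C('c')+0=2+0=2
L[1]='d': occ=0, LF[1]=C('d')+0=4+0=4
L[2]='d': occ=1, LF[2]=C('d')+1=4+1=5
L[3]='f': occ=0, LF[3]=C('f')+0=10+0=10
L[4]='d': occ=2, LF[4]=C('d')+2=4+2=6
L[5]='h': occ=0, LF[5]=C('h')+0=15+0=15
L[6]='f': occ=1, LF[6]=C('f')+1=10+1=11
L[7]='g': occ=0, LF[7]=C('g')+0=13+0=13
L[8]='e': occ=0, LF[8]=C('e')+0=9+0=9
L[9]='c': occ=1, LF[9]=C('c')+1=2+1=3
L[10]='g': occ=1, LF[10]=C('g')+1=13+1=14
L[11]='i': occ=0, LF[11]=C('i')+0=16+0=16
L[12]='a': occ=0, LF[12]=C('a')+0=1+0=1
L[13]='f': occ=2, LF[13]=C('f')+2=10+2=12
L[14]='d': occ=3, LF[14]=C('d')+3=4+3=7
L[15]='d': occ=4, LF[15]=C('d')+4=4+4=8
L[16]='$': occ=0, LF[16]=C('$')+0=0+0=0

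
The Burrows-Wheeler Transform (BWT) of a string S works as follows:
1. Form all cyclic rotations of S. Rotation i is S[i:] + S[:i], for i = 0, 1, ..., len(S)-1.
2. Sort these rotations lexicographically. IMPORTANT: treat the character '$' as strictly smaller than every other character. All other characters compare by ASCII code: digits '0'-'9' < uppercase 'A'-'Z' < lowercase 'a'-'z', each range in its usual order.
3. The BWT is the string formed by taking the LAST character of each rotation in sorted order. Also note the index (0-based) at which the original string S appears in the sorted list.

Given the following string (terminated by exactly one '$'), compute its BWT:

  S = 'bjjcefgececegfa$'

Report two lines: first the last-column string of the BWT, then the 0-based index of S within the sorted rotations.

Answer: af$ejegcccgefejb
2

Derivation:
All 16 rotations (rotation i = S[i:]+S[:i]):
  rot[0] = bjjcefgececegfa$
  rot[1] = jjcefgececegfa$b
  rot[2] = jcefgececegfa$bj
  rot[3] = cefgececegfa$bjj
  rot[4] = efgececegfa$bjjc
  rot[5] = fgececegfa$bjjce
  rot[6] = gececegfa$bjjcef
  rot[7] = ececegfa$bjjcefg
  rot[8] = cecegfa$bjjcefge
  rot[9] = ecegfa$bjjcefgec
  rot[10] = cegfa$bjjcefgece
  rot[11] = egfa$bjjcefgecec
  rot[12] = gfa$bjjcefgecece
  rot[13] = fa$bjjcefgececeg
  rot[14] = a$bjjcefgececegf
  rot[15] = $bjjcefgececegfa
Sorted (with $ < everything):
  sorted[0] = $bjjcefgececegfa  (last char: 'a')
  sorted[1] = a$bjjcefgececegf  (last char: 'f')
  sorted[2] = bjjcefgececegfa$  (last char: '$')
  sorted[3] = cecegfa$bjjcefge  (last char: 'e')
  sorted[4] = cefgececegfa$bjj  (last char: 'j')
  sorted[5] = cegfa$bjjcefgece  (last char: 'e')
  sorted[6] = ececegfa$bjjcefg  (last char: 'g')
  sorted[7] = ecegfa$bjjcefgec  (last char: 'c')
  sorted[8] = efgececegfa$bjjc  (last char: 'c')
  sorted[9] = egfa$bjjcefgecec  (last char: 'c')
  sorted[10] = fa$bjjcefgececeg  (last char: 'g')
  sorted[11] = fgececegfa$bjjce  (last char: 'e')
  sorted[12] = gececegfa$bjjcef  (last char: 'f')
  sorted[13] = gfa$bjjcefgecece  (last char: 'e')
  sorted[14] = jcefgececegfa$bj  (last char: 'j')
  sorted[15] = jjcefgececegfa$b  (last char: 'b')
Last column: af$ejegcccgefejb
Original string S is at sorted index 2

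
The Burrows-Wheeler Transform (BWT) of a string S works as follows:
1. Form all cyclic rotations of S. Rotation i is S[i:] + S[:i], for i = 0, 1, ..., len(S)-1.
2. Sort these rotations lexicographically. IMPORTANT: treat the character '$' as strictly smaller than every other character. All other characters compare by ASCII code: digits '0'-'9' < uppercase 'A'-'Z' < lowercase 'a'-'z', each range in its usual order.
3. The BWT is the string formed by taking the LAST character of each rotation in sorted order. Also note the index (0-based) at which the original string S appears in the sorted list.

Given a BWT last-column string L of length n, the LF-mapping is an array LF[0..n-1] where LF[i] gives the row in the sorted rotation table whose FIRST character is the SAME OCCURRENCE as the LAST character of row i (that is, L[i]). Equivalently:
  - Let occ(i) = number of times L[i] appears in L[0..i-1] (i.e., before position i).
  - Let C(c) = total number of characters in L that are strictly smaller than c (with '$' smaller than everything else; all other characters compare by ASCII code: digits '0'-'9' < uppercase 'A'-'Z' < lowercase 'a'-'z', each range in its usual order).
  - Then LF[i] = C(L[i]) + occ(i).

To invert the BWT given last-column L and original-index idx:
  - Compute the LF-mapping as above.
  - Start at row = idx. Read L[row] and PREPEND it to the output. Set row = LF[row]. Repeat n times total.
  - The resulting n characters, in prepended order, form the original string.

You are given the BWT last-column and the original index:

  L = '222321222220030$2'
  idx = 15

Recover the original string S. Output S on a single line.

LF mapping: 5 6 7 15 8 4 9 10 11 12 13 1 2 16 3 0 14
Walk LF starting at row 15, prepending L[row]:
  step 1: row=15, L[15]='$', prepend. Next row=LF[15]=0
  step 2: row=0, L[0]='2', prepend. Next row=LF[0]=5
  step 3: row=5, L[5]='1', prepend. Next row=LF[5]=4
  step 4: row=4, L[4]='2', prepend. Next row=LF[4]=8
  step 5: row=8, L[8]='2', prepend. Next row=LF[8]=11
  step 6: row=11, L[11]='0', prepend. Next row=LF[11]=1
  step 7: row=1, L[1]='2', prepend. Next row=LF[1]=6
  step 8: row=6, L[6]='2', prepend. Next row=LF[6]=9
  step 9: row=9, L[9]='2', prepend. Next row=LF[9]=12
  step 10: row=12, L[12]='0', prepend. Next row=LF[12]=2
  step 11: row=2, L[2]='2', prepend. Next row=LF[2]=7
  step 12: row=7, L[7]='2', prepend. Next row=LF[7]=10
  step 13: row=10, L[10]='2', prepend. Next row=LF[10]=13
  step 14: row=13, L[13]='3', prepend. Next row=LF[13]=16
  step 15: row=16, L[16]='2', prepend. Next row=LF[16]=14
  step 16: row=14, L[14]='0', prepend. Next row=LF[14]=3
  step 17: row=3, L[3]='3', prepend. Next row=LF[3]=15
Reversed output: 3023222022202212$

Answer: 3023222022202212$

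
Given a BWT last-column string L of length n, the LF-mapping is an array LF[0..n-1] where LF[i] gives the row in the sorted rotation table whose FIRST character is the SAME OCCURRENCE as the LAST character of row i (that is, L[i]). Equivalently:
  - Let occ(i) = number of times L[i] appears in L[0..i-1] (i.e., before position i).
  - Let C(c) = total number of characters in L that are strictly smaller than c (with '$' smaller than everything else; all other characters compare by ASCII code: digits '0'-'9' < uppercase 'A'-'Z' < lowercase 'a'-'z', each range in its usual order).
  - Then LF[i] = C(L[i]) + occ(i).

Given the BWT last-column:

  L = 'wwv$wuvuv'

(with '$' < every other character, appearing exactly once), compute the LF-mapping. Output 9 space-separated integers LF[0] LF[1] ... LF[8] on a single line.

Answer: 6 7 3 0 8 1 4 2 5

Derivation:
Char counts: '$':1, 'u':2, 'v':3, 'w':3
C (first-col start): C('$')=0, C('u')=1, C('v')=3, C('w')=6
L[0]='w': occ=0, LF[0]=C('w')+0=6+0=6
L[1]='w': occ=1, LF[1]=C('w')+1=6+1=7
L[2]='v': occ=0, LF[2]=C('v')+0=3+0=3
L[3]='$': occ=0, LF[3]=C('$')+0=0+0=0
L[4]='w': occ=2, LF[4]=C('w')+2=6+2=8
L[5]='u': occ=0, LF[5]=C('u')+0=1+0=1
L[6]='v': occ=1, LF[6]=C('v')+1=3+1=4
L[7]='u': occ=1, LF[7]=C('u')+1=1+1=2
L[8]='v': occ=2, LF[8]=C('v')+2=3+2=5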